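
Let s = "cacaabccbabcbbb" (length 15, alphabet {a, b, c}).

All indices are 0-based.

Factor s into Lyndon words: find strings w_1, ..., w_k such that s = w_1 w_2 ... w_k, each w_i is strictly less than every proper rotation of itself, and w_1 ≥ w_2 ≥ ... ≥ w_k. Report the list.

emit factor 1: 'c' (i=0, period=1)
emit factor 2: 'ac' (i=1, period=2)
emit factor 3: 'aabccbabcbbb' (i=3, period=12)

["c", "ac", "aabccbabcbbb"]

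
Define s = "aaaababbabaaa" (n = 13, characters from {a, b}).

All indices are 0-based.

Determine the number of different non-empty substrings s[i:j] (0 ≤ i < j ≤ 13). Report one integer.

68

rank→(start, suffix):
  0 → (12, 'a')
  1 → (11, 'aa')
  2 → (10, 'aaa')
  3 → (0, 'aaaababbabaaa')
  4 → (1, 'aaababbabaaa')
  5 → (2, 'aababbabaaa')
  6 → (8, 'abaaa')
  7 → (3, 'ababbabaaa')
  8 → (5, 'abbabaaa')
  9 → (9, 'baaa')
  10 → (7, 'babaaa')
  11 → (4, 'babbabaaa')
  12 → (6, 'bbabaaa')

SA = [12, 11, 10, 0, 1, 2, 8, 3, 5, 9, 7, 4, 6]
[i] adj suffixes → lcp
  [1] 12/11 → 1 ('a')
  [2] 11/10 → 2 ('aa')
  [3] 10/0 → 3 ('aaa')
  [4] 0/1 → 3 ('aaa')
  [5] 1/2 → 2 ('aa')
  [6] 2/8 → 1 ('a')
  [7] 8/3 → 3 ('aba')
  [8] 3/5 → 2 ('ab')
  [9] 5/9 → 0 ('')
  [10] 9/7 → 2 ('ba')
  [11] 7/4 → 3 ('bab')
  [12] 4/6 → 1 ('b')

n(n+1)/2 = 13·14/2 = 91
Σ LCP = 0 + 1 + 2 + 3 + 3 + 2 + 1 + 3 + 2 + 0 + 2 + 3 + 1 = 23
distinct = 91 − 23 = 68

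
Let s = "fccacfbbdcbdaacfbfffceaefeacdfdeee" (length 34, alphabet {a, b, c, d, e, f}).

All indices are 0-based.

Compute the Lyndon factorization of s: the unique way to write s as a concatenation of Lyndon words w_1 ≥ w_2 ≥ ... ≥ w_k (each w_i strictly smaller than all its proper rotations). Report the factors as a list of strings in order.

["f", "c", "c", "acfbbdcbd", "aacfbfffceaefeacdfdeee"]

emit factor 1: 'f' (i=0, period=1)
emit factor 2: 'c' (i=1, period=1)
emit factor 3: 'c' (i=2, period=1)
emit factor 4: 'acfbbdcbd' (i=3, period=9)
emit factor 5: 'aacfbfffceaefeacdfdeee' (i=12, period=22)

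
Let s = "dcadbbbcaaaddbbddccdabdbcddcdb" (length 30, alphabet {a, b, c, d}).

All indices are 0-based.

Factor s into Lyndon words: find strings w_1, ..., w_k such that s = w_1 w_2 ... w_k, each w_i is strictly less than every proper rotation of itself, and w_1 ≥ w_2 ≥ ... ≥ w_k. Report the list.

emit factor 1: 'd' (i=0, period=1)
emit factor 2: 'c' (i=1, period=1)
emit factor 3: 'adbbbc' (i=2, period=6)
emit factor 4: 'aaaddbbddccdabdbcddcdb' (i=8, period=22)

["d", "c", "adbbbc", "aaaddbbddccdabdbcddcdb"]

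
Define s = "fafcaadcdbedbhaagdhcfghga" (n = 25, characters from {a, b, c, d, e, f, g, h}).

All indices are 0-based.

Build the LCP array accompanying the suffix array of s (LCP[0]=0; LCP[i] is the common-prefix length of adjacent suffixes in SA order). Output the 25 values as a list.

sorted suffixes:
  #0 SA[0]=24  'a'
  #1 SA[1]=4  'aadcdbedbhaagdhcfghga'
  #2 SA[2]=14  'aagdhcfghga'
  #3 SA[3]=5  'adcdbedbhaagdhcfghga'
  #4 SA[4]=1  'afcaadcdbedbhaagdhcfghga'
  #5 SA[5]=15  'agdhcfghga'
  #6 SA[6]=9  'bedbhaagdhcfghga'
  #7 SA[7]=12  'bhaagdhcfghga'
  #8 SA[8]=3  'caadcdbedbhaagdhcfghga'
  #9 SA[9]=7  'cdbedbhaagdhcfghga'
  #10 SA[10]=19  'cfghga'
  #11 SA[11]=8  'dbedbhaagdhcfghga'
  #12 SA[12]=11  'dbhaagdhcfghga'
  #13 SA[13]=6  'dcdbedbhaagdhcfghga'
  #14 SA[14]=17  'dhcfghga'
  #15 SA[15]=10  'edbhaagdhcfghga'
  #16 SA[16]=0  'fafcaadcdbedbhaagdhcfghga'
  #17 SA[17]=2  'fcaadcdbedbhaagdhcfghga'
  #18 SA[18]=20  'fghga'
  #19 SA[19]=23  'ga'
  #20 SA[20]=16  'gdhcfghga'
  #21 SA[21]=21  'ghga'
  #22 SA[22]=13  'haagdhcfghga'
  #23 SA[23]=18  'hcfghga'
  #24 SA[24]=22  'hga'

SA = [24, 4, 14, 5, 1, 15, 9, 12, 3, 7, 19, 8, 11, 6, 17, 10, 0, 2, 20, 23, 16, 21, 13, 18, 22]
i: (SA[i-1],SA[i]) lcp shared
  1: (24,4) 1 'a'
  2: (4,14) 2 'aa'
  3: (14,5) 1 'a'
  4: (5,1) 1 'a'
  5: (1,15) 1 'a'
  6: (15,9) 0 ''
  7: (9,12) 1 'b'
  8: (12,3) 0 ''
  9: (3,7) 1 'c'
  10: (7,19) 1 'c'
  11: (19,8) 0 ''
  12: (8,11) 2 'db'
  13: (11,6) 1 'd'
  14: (6,17) 1 'd'
  15: (17,10) 0 ''
  16: (10,0) 0 ''
  17: (0,2) 1 'f'
  18: (2,20) 1 'f'
  19: (20,23) 0 ''
  20: (23,16) 1 'g'
  21: (16,21) 1 'g'
  22: (21,13) 0 ''
  23: (13,18) 1 'h'
  24: (18,22) 1 'h'

[0, 1, 2, 1, 1, 1, 0, 1, 0, 1, 1, 0, 2, 1, 1, 0, 0, 1, 1, 0, 1, 1, 0, 1, 1]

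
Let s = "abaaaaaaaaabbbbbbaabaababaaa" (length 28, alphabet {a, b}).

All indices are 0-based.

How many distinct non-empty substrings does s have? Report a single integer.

rank | idx | suffix
   0 |  27 | a
   1 |  26 | aa
   2 |  25 | aaa
   3 |   2 | aaaaaaaaabbbbbbaabaababaaa
   4 |   3 | aaaaaaaabbbbbbaabaababaaa
   5 |   4 | aaaaaaabbbbbbaabaababaaa
   6 |   5 | aaaaaabbbbbbaabaababaaa
   7 |   6 | aaaaabbbbbbaabaababaaa
   8 |   7 | aaaabbbbbbaabaababaaa
   9 |   8 | aaabbbbbbaabaababaaa
  10 |  17 | aabaababaaa
  11 |  20 | aababaaa
  12 |   9 | aabbbbbbaabaababaaa
  13 |  23 | abaaa
  14 |   0 | abaaaaaaaaabbbbbbaabaababaaa
  15 |  18 | abaababaaa
  16 |  21 | ababaaa
  17 |  10 | abbbbbbaabaababaaa
  18 |  24 | baaa
  19 |   1 | baaaaaaaaabbbbbbaabaababaaa
  20 |  16 | baabaababaaa
  21 |  19 | baababaaa
  22 |  22 | babaaa
  23 |  15 | bbaabaababaaa
  24 |  14 | bbbaabaababaaa
  25 |  13 | bbbbaabaababaaa
  26 |  12 | bbbbbaabaababaaa
  27 |  11 | bbbbbbaabaababaaa

SA = [27, 26, 25, 2, 3, 4, 5, 6, 7, 8, 17, 20, 9, 23, 0, 18, 21, 10, 24, 1, 16, 19, 22, 15, 14, 13, 12, 11]
i: (SA[i-1],SA[i]) lcp shared
  1: (27,26) 1 'a'
  2: (26,25) 2 'aa'
  3: (25,2) 3 'aaa'
  4: (2,3) 8 'aaaaaaaa'
  5: (3,4) 7 'aaaaaaa'
  6: (4,5) 6 'aaaaaa'
  7: (5,6) 5 'aaaaa'
  8: (6,7) 4 'aaaa'
  9: (7,8) 3 'aaa'
  10: (8,17) 2 'aa'
  11: (17,20) 4 'aaba'
  12: (20,9) 3 'aab'
  13: (9,23) 1 'a'
  14: (23,0) 5 'abaaa'
  15: (0,18) 4 'abaa'
  16: (18,21) 3 'aba'
  17: (21,10) 2 'ab'
  18: (10,24) 0 ''
  19: (24,1) 4 'baaa'
  20: (1,16) 3 'baa'
  21: (16,19) 5 'baaba'
  22: (19,22) 2 'ba'
  23: (22,15) 1 'b'
  24: (15,14) 2 'bb'
  25: (14,13) 3 'bbb'
  26: (13,12) 4 'bbbb'
  27: (12,11) 5 'bbbbb'

n(n+1)/2 = 28·29/2 = 406
Σ LCP = 0 + 1 + 2 + 3 + 8 + 7 + 6 + 5 + 4 + 3 + 2 + 4 + 3 + 1 + 5 + 4 + 3 + 2 + 0 + 4 + 3 + 5 + 2 + 1 + 2 + 3 + 4 + 5 = 92
distinct = 406 − 92 = 314

314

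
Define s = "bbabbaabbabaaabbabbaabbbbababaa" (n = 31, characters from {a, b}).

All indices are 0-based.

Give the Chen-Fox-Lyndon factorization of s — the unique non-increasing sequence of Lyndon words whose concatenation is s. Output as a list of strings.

emit factor 1: 'b' (i=0, period=1)
emit factor 2: 'b' (i=1, period=1)
emit factor 3: 'abb' (i=2, period=3)
emit factor 4: 'aabbab' (i=5, period=6)
emit factor 5: 'aaabbabbaabbbbabab' (i=11, period=18)
emit factor 6: 'a' (i=29, period=1)
emit factor 7: 'a' (i=30, period=1)

["b", "b", "abb", "aabbab", "aaabbabbaabbbbabab", "a", "a"]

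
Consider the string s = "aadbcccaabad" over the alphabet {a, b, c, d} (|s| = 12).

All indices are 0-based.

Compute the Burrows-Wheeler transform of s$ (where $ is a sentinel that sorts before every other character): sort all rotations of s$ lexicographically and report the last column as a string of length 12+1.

dc$abaadccbaa

rank  rotation       last
    0  $aadbcccaabad  d
    1  aabad$aadbccc  c
    2  aadbcccaabad$  $
    3  abad$aadbccca  a
    4  ad$aadbcccaab  b
    5  adbcccaabad$a  a
    6  bad$aadbcccaa  a
    7  bcccaabad$aad  d
    8  caabad$aadbcc  c
    9  ccaabad$aadbc  c
   10  cccaabad$aadb  b
   11  d$aadbcccaaba  a
   12  dbcccaabad$aa  a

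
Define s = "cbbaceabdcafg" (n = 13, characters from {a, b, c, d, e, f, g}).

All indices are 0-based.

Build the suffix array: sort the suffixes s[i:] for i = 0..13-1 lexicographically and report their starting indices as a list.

rank→(start, suffix):
  0 → (6, 'abdcafg')
  1 → (3, 'aceabdcafg')
  2 → (10, 'afg')
  3 → (2, 'baceabdcafg')
  4 → (1, 'bbaceabdcafg')
  5 → (7, 'bdcafg')
  6 → (9, 'cafg')
  7 → (0, 'cbbaceabdcafg')
  8 → (4, 'ceabdcafg')
  9 → (8, 'dcafg')
  10 → (5, 'eabdcafg')
  11 → (11, 'fg')
  12 → (12, 'g')

[6, 3, 10, 2, 1, 7, 9, 0, 4, 8, 5, 11, 12]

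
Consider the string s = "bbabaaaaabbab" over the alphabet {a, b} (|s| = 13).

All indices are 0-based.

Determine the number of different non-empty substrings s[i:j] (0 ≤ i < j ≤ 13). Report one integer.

66

sorted suffixes:
  #0 SA[0]=4  'aaaaabbab'
  #1 SA[1]=5  'aaaabbab'
  #2 SA[2]=6  'aaabbab'
  #3 SA[3]=7  'aabbab'
  #4 SA[4]=11  'ab'
  #5 SA[5]=2  'abaaaaabbab'
  #6 SA[6]=8  'abbab'
  #7 SA[7]=12  'b'
  #8 SA[8]=3  'baaaaabbab'
  #9 SA[9]=10  'bab'
  #10 SA[10]=1  'babaaaaabbab'
  #11 SA[11]=9  'bbab'
  #12 SA[12]=0  'bbabaaaaabbab'

SA = [4, 5, 6, 7, 11, 2, 8, 12, 3, 10, 1, 9, 0]
rank  pair      lcp
   1  s[4:],s[5:]  4  'aaaa'
   2  s[5:],s[6:]  3  'aaa'
   3  s[6:],s[7:]  2  'aa'
   4  s[7:],s[11:]  1  'a'
   5  s[11:],s[2:]  2  'ab'
   6  s[2:],s[8:]  2  'ab'
   7  s[8:],s[12:]  0  ''
   8  s[12:],s[3:]  1  'b'
   9  s[3:],s[10:]  2  'ba'
  10  s[10:],s[1:]  3  'bab'
  11  s[1:],s[9:]  1  'b'
  12  s[9:],s[0:]  4  'bbab'

n(n+1)/2 = 13·14/2 = 91
Σ LCP = 0 + 4 + 3 + 2 + 1 + 2 + 2 + 0 + 1 + 2 + 3 + 1 + 4 = 25
distinct = 91 − 25 = 66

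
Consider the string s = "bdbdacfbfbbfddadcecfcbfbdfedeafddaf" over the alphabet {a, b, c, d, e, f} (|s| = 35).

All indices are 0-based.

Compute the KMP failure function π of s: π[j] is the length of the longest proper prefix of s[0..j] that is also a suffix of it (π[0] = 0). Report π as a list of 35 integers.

π[0] = 0
j=1 s[j]='d': π[1]=0 (border '')
j=2 s[j]='b': π[2]=1 (border 'b')
j=3 s[j]='d': π[3]=2 (border 'bd')
j=4 s[j]='a': k: 2→0; π[4]=0 (border '')
j=5 s[j]='c': π[5]=0 (border '')
j=6 s[j]='f': π[6]=0 (border '')
j=7 s[j]='b': π[7]=1 (border 'b')
j=8 s[j]='f': k: 1→0; π[8]=0 (border '')
j=9 s[j]='b': π[9]=1 (border 'b')
j=10 s[j]='b': k: 1→0; π[10]=1 (border 'b')
j=11 s[j]='f': k: 1→0; π[11]=0 (border '')
j=12 s[j]='d': π[12]=0 (border '')
j=13 s[j]='d': π[13]=0 (border '')
j=14 s[j]='a': π[14]=0 (border '')
j=15 s[j]='d': π[15]=0 (border '')
j=16 s[j]='c': π[16]=0 (border '')
j=17 s[j]='e': π[17]=0 (border '')
j=18 s[j]='c': π[18]=0 (border '')
j=19 s[j]='f': π[19]=0 (border '')
j=20 s[j]='c': π[20]=0 (border '')
j=21 s[j]='b': π[21]=1 (border 'b')
j=22 s[j]='f': k: 1→0; π[22]=0 (border '')
j=23 s[j]='b': π[23]=1 (border 'b')
j=24 s[j]='d': π[24]=2 (border 'bd')
j=25 s[j]='f': k: 2→0; π[25]=0 (border '')
j=26 s[j]='e': π[26]=0 (border '')
j=27 s[j]='d': π[27]=0 (border '')
j=28 s[j]='e': π[28]=0 (border '')
j=29 s[j]='a': π[29]=0 (border '')
j=30 s[j]='f': π[30]=0 (border '')
j=31 s[j]='d': π[31]=0 (border '')
j=32 s[j]='d': π[32]=0 (border '')
j=33 s[j]='a': π[33]=0 (border '')
j=34 s[j]='f': π[34]=0 (border '')

[0, 0, 1, 2, 0, 0, 0, 1, 0, 1, 1, 0, 0, 0, 0, 0, 0, 0, 0, 0, 0, 1, 0, 1, 2, 0, 0, 0, 0, 0, 0, 0, 0, 0, 0]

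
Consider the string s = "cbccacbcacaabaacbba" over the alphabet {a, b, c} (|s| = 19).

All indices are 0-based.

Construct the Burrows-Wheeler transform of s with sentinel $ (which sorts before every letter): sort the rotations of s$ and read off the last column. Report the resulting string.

rank  rotation              last
    0  $cbccacbcacaabaacbba  a
    1  a$cbccacbcacaabaacbb  b
    2  aabaacbba$cbccacbcac  c
    3  aacbba$cbccacbcacaab  b
    4  abaacbba$cbccacbcaca  a
    5  acaabaacbba$cbccacbc  c
    6  acbba$cbccacbcacaaba  a
    7  acbcacaabaacbba$cbcc  c
    8  ba$cbccacbcacaabaacb  b
    9  baacbba$cbccacbcacaa  a
   10  bba$cbccacbcacaabaac  c
   11  bcacaabaacbba$cbccac  c
   12  bccacbcacaabaacbba$c  c
   13  caabaacbba$cbccacbca  a
   14  cacaabaacbba$cbccacb  b
   15  cacbcacaabaacbba$cbc  c
   16  cbba$cbccacbcacaabaa  a
   17  cbcacaabaacbba$cbcca  a
   18  cbccacbcacaabaacbba$  $
   19  ccacbcacaabaacbba$cb  b

abcbacacbacccabcaa$b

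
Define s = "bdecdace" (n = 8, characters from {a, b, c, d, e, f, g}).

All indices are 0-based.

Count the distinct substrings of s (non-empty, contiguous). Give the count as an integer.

sorted suffixes:
  #0 SA[0]=5  'ace'
  #1 SA[1]=0  'bdecdace'
  #2 SA[2]=3  'cdace'
  #3 SA[3]=6  'ce'
  #4 SA[4]=4  'dace'
  #5 SA[5]=1  'decdace'
  #6 SA[6]=7  'e'
  #7 SA[7]=2  'ecdace'

SA = [5, 0, 3, 6, 4, 1, 7, 2]
rank  pair      lcp
   1  s[5:],s[0:]  0  ''
   2  s[0:],s[3:]  0  ''
   3  s[3:],s[6:]  1  'c'
   4  s[6:],s[4:]  0  ''
   5  s[4:],s[1:]  1  'd'
   6  s[1:],s[7:]  0  ''
   7  s[7:],s[2:]  1  'e'

n(n+1)/2 = 8·9/2 = 36
Σ LCP = 0 + 0 + 0 + 1 + 0 + 1 + 0 + 1 = 3
distinct = 36 − 3 = 33

33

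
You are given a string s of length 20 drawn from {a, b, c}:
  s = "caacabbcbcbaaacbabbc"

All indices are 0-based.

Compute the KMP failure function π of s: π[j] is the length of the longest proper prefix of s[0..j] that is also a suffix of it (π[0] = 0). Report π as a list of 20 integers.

[0, 0, 0, 1, 2, 0, 0, 1, 0, 1, 0, 0, 0, 0, 1, 0, 0, 0, 0, 1]

π[0] = 0
j=1 s[j]='a': π[1]=0 (border '')
j=2 s[j]='a': π[2]=0 (border '')
j=3 s[j]='c': π[3]=1 (border 'c')
j=4 s[j]='a': π[4]=2 (border 'ca')
j=5 s[j]='b': k: 2→0; π[5]=0 (border '')
j=6 s[j]='b': π[6]=0 (border '')
j=7 s[j]='c': π[7]=1 (border 'c')
j=8 s[j]='b': k: 1→0; π[8]=0 (border '')
j=9 s[j]='c': π[9]=1 (border 'c')
j=10 s[j]='b': k: 1→0; π[10]=0 (border '')
j=11 s[j]='a': π[11]=0 (border '')
j=12 s[j]='a': π[12]=0 (border '')
j=13 s[j]='a': π[13]=0 (border '')
j=14 s[j]='c': π[14]=1 (border 'c')
j=15 s[j]='b': k: 1→0; π[15]=0 (border '')
j=16 s[j]='a': π[16]=0 (border '')
j=17 s[j]='b': π[17]=0 (border '')
j=18 s[j]='b': π[18]=0 (border '')
j=19 s[j]='c': π[19]=1 (border 'c')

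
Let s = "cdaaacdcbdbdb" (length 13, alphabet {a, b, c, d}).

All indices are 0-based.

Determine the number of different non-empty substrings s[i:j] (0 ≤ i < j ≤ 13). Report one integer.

rank | idx | suffix
   0 |   2 | aaacdcbdbdb
   1 |   3 | aacdcbdbdb
   2 |   4 | acdcbdbdb
   3 |  12 | b
   4 |  10 | bdb
   5 |   8 | bdbdb
   6 |   7 | cbdbdb
   7 |   0 | cdaaacdcbdbdb
   8 |   5 | cdcbdbdb
   9 |   1 | daaacdcbdbdb
  10 |  11 | db
  11 |   9 | dbdb
  12 |   6 | dcbdbdb

SA = [2, 3, 4, 12, 10, 8, 7, 0, 5, 1, 11, 9, 6]
[i] adj suffixes → lcp
  [1] 2/3 → 2 ('aa')
  [2] 3/4 → 1 ('a')
  [3] 4/12 → 0 ('')
  [4] 12/10 → 1 ('b')
  [5] 10/8 → 3 ('bdb')
  [6] 8/7 → 0 ('')
  [7] 7/0 → 1 ('c')
  [8] 0/5 → 2 ('cd')
  [9] 5/1 → 0 ('')
  [10] 1/11 → 1 ('d')
  [11] 11/9 → 2 ('db')
  [12] 9/6 → 1 ('d')

n(n+1)/2 = 13·14/2 = 91
Σ LCP = 0 + 2 + 1 + 0 + 1 + 3 + 0 + 1 + 2 + 0 + 1 + 2 + 1 = 14
distinct = 91 − 14 = 77

77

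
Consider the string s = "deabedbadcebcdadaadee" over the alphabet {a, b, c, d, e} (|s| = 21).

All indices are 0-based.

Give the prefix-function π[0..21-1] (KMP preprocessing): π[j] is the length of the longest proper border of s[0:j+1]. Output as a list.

π[0] = 0
j=1 s[j]='e': π[1]=0 (border '')
j=2 s[j]='a': π[2]=0 (border '')
j=3 s[j]='b': π[3]=0 (border '')
j=4 s[j]='e': π[4]=0 (border '')
j=5 s[j]='d': π[5]=1 (border 'd')
j=6 s[j]='b': k: 1→0; π[6]=0 (border '')
j=7 s[j]='a': π[7]=0 (border '')
j=8 s[j]='d': π[8]=1 (border 'd')
j=9 s[j]='c': k: 1→0; π[9]=0 (border '')
j=10 s[j]='e': π[10]=0 (border '')
j=11 s[j]='b': π[11]=0 (border '')
j=12 s[j]='c': π[12]=0 (border '')
j=13 s[j]='d': π[13]=1 (border 'd')
j=14 s[j]='a': k: 1→0; π[14]=0 (border '')
j=15 s[j]='d': π[15]=1 (border 'd')
j=16 s[j]='a': k: 1→0; π[16]=0 (border '')
j=17 s[j]='a': π[17]=0 (border '')
j=18 s[j]='d': π[18]=1 (border 'd')
j=19 s[j]='e': π[19]=2 (border 'de')
j=20 s[j]='e': k: 2→0; π[20]=0 (border '')

[0, 0, 0, 0, 0, 1, 0, 0, 1, 0, 0, 0, 0, 1, 0, 1, 0, 0, 1, 2, 0]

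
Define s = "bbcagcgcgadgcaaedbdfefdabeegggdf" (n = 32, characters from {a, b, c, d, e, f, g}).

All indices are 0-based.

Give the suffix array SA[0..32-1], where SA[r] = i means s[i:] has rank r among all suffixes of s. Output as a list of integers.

[13, 23, 9, 14, 3, 0, 1, 17, 24, 12, 2, 7, 5, 22, 16, 30, 18, 10, 15, 25, 20, 26, 31, 21, 19, 8, 11, 6, 4, 29, 28, 27]

sorted suffixes:
  #0 SA[0]=13  'aaedbdfefdabeegggdf'
  #1 SA[1]=23  'abeegggdf'
  #2 SA[2]=9  'adgcaaedbdfefdabeegggdf'
  #3 SA[3]=14  'aedbdfefdabeegggdf'
  #4 SA[4]=3  'agcgcgadgcaaedbdfefdabeegggdf'
  #5 SA[5]=0  'bbcagcgcgadgcaaedbdfefdabeegggdf'
  #6 SA[6]=1  'bcagcgcgadgcaaedbdfefdabeegggdf'
  #7 SA[7]=17  'bdfefdabeegggdf'
  #8 SA[8]=24  'beegggdf'
  #9 SA[9]=12  'caaedbdfefdabeegggdf'
  #10 SA[10]=2  'cagcgcgadgcaaedbdfefdabeegggdf'
  #11 SA[11]=7  'cgadgcaaedbdfefdabeegggdf'
  #12 SA[12]=5  'cgcgadgcaaedbdfefdabeegggdf'
  #13 SA[13]=22  'dabeegggdf'
  #14 SA[14]=16  'dbdfefdabeegggdf'
  #15 SA[15]=30  'df'
  #16 SA[16]=18  'dfefdabeegggdf'
  #17 SA[17]=10  'dgcaaedbdfefdabeegggdf'
  #18 SA[18]=15  'edbdfefdabeegggdf'
  #19 SA[19]=25  'eegggdf'
  #20 SA[20]=20  'efdabeegggdf'
  #21 SA[21]=26  'egggdf'
  #22 SA[22]=31  'f'
  #23 SA[23]=21  'fdabeegggdf'
  #24 SA[24]=19  'fefdabeegggdf'
  #25 SA[25]=8  'gadgcaaedbdfefdabeegggdf'
  #26 SA[26]=11  'gcaaedbdfefdabeegggdf'
  #27 SA[27]=6  'gcgadgcaaedbdfefdabeegggdf'
  #28 SA[28]=4  'gcgcgadgcaaedbdfefdabeegggdf'
  #29 SA[29]=29  'gdf'
  #30 SA[30]=28  'ggdf'
  #31 SA[31]=27  'gggdf'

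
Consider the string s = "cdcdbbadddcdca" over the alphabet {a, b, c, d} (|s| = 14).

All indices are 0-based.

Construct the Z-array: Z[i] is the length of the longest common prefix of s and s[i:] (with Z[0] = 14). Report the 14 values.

[14, 0, 2, 0, 0, 0, 0, 0, 0, 0, 3, 0, 1, 0]

Z[0]=14
i=1: outside box; Z[1]=0
i=2: outside box; Z[2]=2 extend→box=[2,4)
i=3: min(r-i=1, Z[1]=0)=0; Z[3]=0
i=4: outside box; Z[4]=0
i=5: outside box; Z[5]=0
i=6: outside box; Z[6]=0
i=7: outside box; Z[7]=0
i=8: outside box; Z[8]=0
i=9: outside box; Z[9]=0
i=10: outside box; Z[10]=3 extend→box=[10,13)
i=11: min(r-i=2, Z[1]=0)=0; Z[11]=0
i=12: min(r-i=1, Z[2]=2)=1; Z[12]=1
i=13: outside box; Z[13]=0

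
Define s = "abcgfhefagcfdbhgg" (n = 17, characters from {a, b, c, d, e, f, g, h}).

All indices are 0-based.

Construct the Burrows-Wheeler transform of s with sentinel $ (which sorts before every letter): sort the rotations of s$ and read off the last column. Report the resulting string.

rank  rotation            last
    0  $abcgfhefagcfdbhgg  g
    1  abcgfhefagcfdbhgg$  $
    2  agcfdbhgg$abcgfhef  f
    3  bcgfhefagcfdbhgg$a  a
    4  bhgg$abcgfhefagcfd  d
    5  cfdbhgg$abcgfhefag  g
    6  cgfhefagcfdbhgg$ab  b
    7  dbhgg$abcgfhefagcf  f
    8  efagcfdbhgg$abcgfh  h
    9  fagcfdbhgg$abcgfhe  e
   10  fdbhgg$abcgfhefagc  c
   11  fhefagcfdbhgg$abcg  g
   12  g$abcgfhefagcfdbhg  g
   13  gcfdbhgg$abcgfhefa  a
   14  gfhefagcfdbhgg$abc  c
   15  gg$abcgfhefagcfdbh  h
   16  hefagcfdbhgg$abcgf  f
   17  hgg$abcgfhefagcfdb  b

g$fadgbfhecggachfb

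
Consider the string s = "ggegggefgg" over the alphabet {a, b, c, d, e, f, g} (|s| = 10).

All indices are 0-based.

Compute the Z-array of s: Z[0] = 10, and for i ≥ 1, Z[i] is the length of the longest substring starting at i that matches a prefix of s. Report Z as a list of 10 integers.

Z[0]=10
i=1: outside box; Z[1]=1 scan→box=[1,2)
i=2: outside box; Z[2]=0
i=3: outside box; Z[3]=2 scan→box=[3,5)
i=4: min(r-i=1, Z[1]=1)=1; Z[4]=3 scan→box=[4,7)
i=5: min(r-i=2, Z[1]=1)=1; Z[5]=1
i=6: min(r-i=1, Z[2]=0)=0; Z[6]=0
i=7: outside box; Z[7]=0
i=8: outside box; Z[8]=2 scan→box=[8,10)
i=9: min(r-i=1, Z[1]=1)=1; Z[9]=1

[10, 1, 0, 2, 3, 1, 0, 0, 2, 1]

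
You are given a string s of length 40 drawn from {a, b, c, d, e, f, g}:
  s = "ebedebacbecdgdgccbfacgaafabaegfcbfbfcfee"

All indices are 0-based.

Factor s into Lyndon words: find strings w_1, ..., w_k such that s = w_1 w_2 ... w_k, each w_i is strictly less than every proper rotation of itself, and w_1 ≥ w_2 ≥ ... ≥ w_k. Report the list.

emit factor 1: 'e' (i=0, period=1)
emit factor 2: 'bede' (i=1, period=4)
emit factor 3: 'b' (i=5, period=1)
emit factor 4: 'acbecdgdgccbfacg' (i=6, period=16)
emit factor 5: 'aafabaegfcbfbfcfee' (i=22, period=18)

["e", "bede", "b", "acbecdgdgccbfacg", "aafabaegfcbfbfcfee"]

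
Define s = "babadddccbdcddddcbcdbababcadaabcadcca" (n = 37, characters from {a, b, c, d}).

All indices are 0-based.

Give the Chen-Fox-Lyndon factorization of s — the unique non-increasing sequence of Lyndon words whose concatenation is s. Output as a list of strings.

emit factor 1: 'b' (i=0, period=1)
emit factor 2: 'abadddccbdcddddcbcdb' (i=1, period=20)
emit factor 3: 'ababcad' (i=21, period=7)
emit factor 4: 'aabcadcc' (i=28, period=8)
emit factor 5: 'a' (i=36, period=1)

["b", "abadddccbdcddddcbcdb", "ababcad", "aabcadcc", "a"]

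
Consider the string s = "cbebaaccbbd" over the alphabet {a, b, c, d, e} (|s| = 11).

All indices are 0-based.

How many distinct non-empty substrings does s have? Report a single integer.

59

rank | idx | suffix
   0 |   4 | aaccbbd
   1 |   5 | accbbd
   2 |   3 | baaccbbd
   3 |   8 | bbd
   4 |   9 | bd
   5 |   1 | bebaaccbbd
   6 |   7 | cbbd
   7 |   0 | cbebaaccbbd
   8 |   6 | ccbbd
   9 |  10 | d
  10 |   2 | ebaaccbbd

SA = [4, 5, 3, 8, 9, 1, 7, 0, 6, 10, 2]
rank  pair      lcp
   1  s[4:],s[5:]  1  'a'
   2  s[5:],s[3:]  0  ''
   3  s[3:],s[8:]  1  'b'
   4  s[8:],s[9:]  1  'b'
   5  s[9:],s[1:]  1  'b'
   6  s[1:],s[7:]  0  ''
   7  s[7:],s[0:]  2  'cb'
   8  s[0:],s[6:]  1  'c'
   9  s[6:],s[10:]  0  ''
  10  s[10:],s[2:]  0  ''

n(n+1)/2 = 11·12/2 = 66
Σ LCP = 0 + 1 + 0 + 1 + 1 + 1 + 0 + 2 + 1 + 0 + 0 = 7
distinct = 66 − 7 = 59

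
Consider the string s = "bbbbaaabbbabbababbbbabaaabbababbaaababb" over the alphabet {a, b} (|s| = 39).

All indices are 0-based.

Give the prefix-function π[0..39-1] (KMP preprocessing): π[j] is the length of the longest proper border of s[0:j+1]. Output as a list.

π[0] = 0
j=1 s[j]='b': π[1]=1 (border 'b')
j=2 s[j]='b': π[2]=2 (border 'bb')
j=3 s[j]='b': π[3]=3 (border 'bbb')
j=4 s[j]='a': k: 3→2→1→0; π[4]=0 (border '')
j=5 s[j]='a': π[5]=0 (border '')
j=6 s[j]='a': π[6]=0 (border '')
j=7 s[j]='b': π[7]=1 (border 'b')
j=8 s[j]='b': π[8]=2 (border 'bb')
j=9 s[j]='b': π[9]=3 (border 'bbb')
j=10 s[j]='a': k: 3→2→1→0; π[10]=0 (border '')
j=11 s[j]='b': π[11]=1 (border 'b')
j=12 s[j]='b': π[12]=2 (border 'bb')
j=13 s[j]='a': k: 2→1→0; π[13]=0 (border '')
j=14 s[j]='b': π[14]=1 (border 'b')
j=15 s[j]='a': k: 1→0; π[15]=0 (border '')
j=16 s[j]='b': π[16]=1 (border 'b')
j=17 s[j]='b': π[17]=2 (border 'bb')
j=18 s[j]='b': π[18]=3 (border 'bbb')
j=19 s[j]='b': π[19]=4 (border 'bbbb')
j=20 s[j]='a': π[20]=5 (border 'bbbba')
j=21 s[j]='b': k: 5→0; π[21]=1 (border 'b')
j=22 s[j]='a': k: 1→0; π[22]=0 (border '')
j=23 s[j]='a': π[23]=0 (border '')
j=24 s[j]='a': π[24]=0 (border '')
j=25 s[j]='b': π[25]=1 (border 'b')
j=26 s[j]='b': π[26]=2 (border 'bb')
j=27 s[j]='a': k: 2→1→0; π[27]=0 (border '')
j=28 s[j]='b': π[28]=1 (border 'b')
j=29 s[j]='a': k: 1→0; π[29]=0 (border '')
j=30 s[j]='b': π[30]=1 (border 'b')
j=31 s[j]='b': π[31]=2 (border 'bb')
j=32 s[j]='a': k: 2→1→0; π[32]=0 (border '')
j=33 s[j]='a': π[33]=0 (border '')
j=34 s[j]='a': π[34]=0 (border '')
j=35 s[j]='b': π[35]=1 (border 'b')
j=36 s[j]='a': k: 1→0; π[36]=0 (border '')
j=37 s[j]='b': π[37]=1 (border 'b')
j=38 s[j]='b': π[38]=2 (border 'bb')

[0, 1, 2, 3, 0, 0, 0, 1, 2, 3, 0, 1, 2, 0, 1, 0, 1, 2, 3, 4, 5, 1, 0, 0, 0, 1, 2, 0, 1, 0, 1, 2, 0, 0, 0, 1, 0, 1, 2]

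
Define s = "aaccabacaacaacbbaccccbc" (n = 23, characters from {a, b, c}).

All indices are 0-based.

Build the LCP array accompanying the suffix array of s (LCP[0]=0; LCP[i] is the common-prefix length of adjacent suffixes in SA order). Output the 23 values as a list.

[0, 3, 3, 1, 1, 5, 2, 2, 3, 0, 3, 1, 1, 0, 1, 4, 2, 1, 2, 1, 2, 2, 3]

rank | idx | suffix
   0 |   8 | aacaacbbaccccbc
   1 |  11 | aacbbaccccbc
   2 |   0 | aaccabacaacaacbbaccccbc
   3 |   4 | abacaacaacbbaccccbc
   4 |   6 | acaacaacbbaccccbc
   5 |   9 | acaacbbaccccbc
   6 |  12 | acbbaccccbc
   7 |   1 | accabacaacaacbbaccccbc
   8 |  16 | accccbc
   9 |   5 | bacaacaacbbaccccbc
  10 |  15 | baccccbc
  11 |  14 | bbaccccbc
  12 |  21 | bc
  13 |  22 | c
  14 |   7 | caacaacbbaccccbc
  15 |  10 | caacbbaccccbc
  16 |   3 | cabacaacaacbbaccccbc
  17 |  13 | cbbaccccbc
  18 |  20 | cbc
  19 |   2 | ccabacaacaacbbaccccbc
  20 |  19 | ccbc
  21 |  18 | cccbc
  22 |  17 | ccccbc

SA = [8, 11, 0, 4, 6, 9, 12, 1, 16, 5, 15, 14, 21, 22, 7, 10, 3, 13, 20, 2, 19, 18, 17]
i: (SA[i-1],SA[i]) lcp shared
  1: (8,11) 3 'aac'
  2: (11,0) 3 'aac'
  3: (0,4) 1 'a'
  4: (4,6) 1 'a'
  5: (6,9) 5 'acaac'
  6: (9,12) 2 'ac'
  7: (12,1) 2 'ac'
  8: (1,16) 3 'acc'
  9: (16,5) 0 ''
  10: (5,15) 3 'bac'
  11: (15,14) 1 'b'
  12: (14,21) 1 'b'
  13: (21,22) 0 ''
  14: (22,7) 1 'c'
  15: (7,10) 4 'caac'
  16: (10,3) 2 'ca'
  17: (3,13) 1 'c'
  18: (13,20) 2 'cb'
  19: (20,2) 1 'c'
  20: (2,19) 2 'cc'
  21: (19,18) 2 'cc'
  22: (18,17) 3 'ccc'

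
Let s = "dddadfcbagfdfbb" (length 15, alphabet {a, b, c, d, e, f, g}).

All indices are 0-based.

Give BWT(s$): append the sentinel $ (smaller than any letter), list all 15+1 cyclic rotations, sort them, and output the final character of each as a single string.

rank  rotation          last
    0  $dddadfcbagfdfbb  b
    1  adfcbagfdfbb$ddd  d
    2  agfdfbb$dddadfcb  b
    3  b$dddadfcbagfdfb  b
    4  bagfdfbb$dddadfc  c
    5  bb$dddadfcbagfdf  f
    6  cbagfdfbb$dddadf  f
    7  dadfcbagfdfbb$dd  d
    8  ddadfcbagfdfbb$d  d
    9  dddadfcbagfdfbb$  $
   10  dfbb$dddadfcbagf  f
   11  dfcbagfdfbb$ddda  a
   12  fbb$dddadfcbagfd  d
   13  fcbagfdfbb$dddad  d
   14  fdfbb$dddadfcbag  g
   15  gfdfbb$dddadfcba  a

bdbbcffdd$faddga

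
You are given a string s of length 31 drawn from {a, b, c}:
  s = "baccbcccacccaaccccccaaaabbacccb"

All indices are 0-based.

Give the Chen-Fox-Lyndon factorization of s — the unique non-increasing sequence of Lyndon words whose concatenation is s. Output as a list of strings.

["b", "accbcccaccc", "aacccccc", "aaaabbacccb"]

emit factor 1: 'b' (i=0, period=1)
emit factor 2: 'accbcccaccc' (i=1, period=11)
emit factor 3: 'aacccccc' (i=12, period=8)
emit factor 4: 'aaaabbacccb' (i=20, period=11)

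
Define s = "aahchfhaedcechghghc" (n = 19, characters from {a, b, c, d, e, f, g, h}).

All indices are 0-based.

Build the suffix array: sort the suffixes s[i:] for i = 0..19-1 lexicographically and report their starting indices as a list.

[0, 7, 1, 18, 10, 3, 12, 9, 11, 8, 5, 16, 14, 6, 17, 2, 4, 15, 13]

rank→(start, suffix):
  0 → (0, 'aahchfhaedcechghghc')
  1 → (7, 'aedcechghghc')
  2 → (1, 'ahchfhaedcechghghc')
  3 → (18, 'c')
  4 → (10, 'cechghghc')
  5 → (3, 'chfhaedcechghghc')
  6 → (12, 'chghghc')
  7 → (9, 'dcechghghc')
  8 → (11, 'echghghc')
  9 → (8, 'edcechghghc')
  10 → (5, 'fhaedcechghghc')
  11 → (16, 'ghc')
  12 → (14, 'ghghc')
  13 → (6, 'haedcechghghc')
  14 → (17, 'hc')
  15 → (2, 'hchfhaedcechghghc')
  16 → (4, 'hfhaedcechghghc')
  17 → (15, 'hghc')
  18 → (13, 'hghghc')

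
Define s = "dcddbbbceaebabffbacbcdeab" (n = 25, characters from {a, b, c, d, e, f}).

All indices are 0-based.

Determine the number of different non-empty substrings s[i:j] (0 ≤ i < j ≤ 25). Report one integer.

rank→(start, suffix):
  0 → (23, 'ab')
  1 → (12, 'abffbacbcdeab')
  2 → (17, 'acbcdeab')
  3 → (9, 'aebabffbacbcdeab')
  4 → (24, 'b')
  5 → (11, 'babffbacbcdeab')
  6 → (16, 'bacbcdeab')
  7 → (4, 'bbbceaebabffbacbcdeab')
  8 → (5, 'bbceaebabffbacbcdeab')
  9 → (19, 'bcdeab')
  10 → (6, 'bceaebabffbacbcdeab')
  11 → (13, 'bffbacbcdeab')
  12 → (18, 'cbcdeab')
  13 → (1, 'cddbbbceaebabffbacbcdeab')
  14 → (20, 'cdeab')
  15 → (7, 'ceaebabffbacbcdeab')
  16 → (3, 'dbbbceaebabffbacbcdeab')
  17 → (0, 'dcddbbbceaebabffbacbcdeab')
  18 → (2, 'ddbbbceaebabffbacbcdeab')
  19 → (21, 'deab')
  20 → (22, 'eab')
  21 → (8, 'eaebabffbacbcdeab')
  22 → (10, 'ebabffbacbcdeab')
  23 → (15, 'fbacbcdeab')
  24 → (14, 'ffbacbcdeab')

SA = [23, 12, 17, 9, 24, 11, 16, 4, 5, 19, 6, 13, 18, 1, 20, 7, 3, 0, 2, 21, 22, 8, 10, 15, 14]
rank  pair      lcp
   1  s[23:],s[12:]  2  'ab'
   2  s[12:],s[17:]  1  'a'
   3  s[17:],s[9:]  1  'a'
   4  s[9:],s[24:]  0  ''
   5  s[24:],s[11:]  1  'b'
   6  s[11:],s[16:]  2  'ba'
   7  s[16:],s[4:]  1  'b'
   8  s[4:],s[5:]  2  'bb'
   9  s[5:],s[19:]  1  'b'
  10  s[19:],s[6:]  2  'bc'
  11  s[6:],s[13:]  1  'b'
  12  s[13:],s[18:]  0  ''
  13  s[18:],s[1:]  1  'c'
  14  s[1:],s[20:]  2  'cd'
  15  s[20:],s[7:]  1  'c'
  16  s[7:],s[3:]  0  ''
  17  s[3:],s[0:]  1  'd'
  18  s[0:],s[2:]  1  'd'
  19  s[2:],s[21:]  1  'd'
  20  s[21:],s[22:]  0  ''
  21  s[22:],s[8:]  2  'ea'
  22  s[8:],s[10:]  1  'e'
  23  s[10:],s[15:]  0  ''
  24  s[15:],s[14:]  1  'f'

n(n+1)/2 = 25·26/2 = 325
Σ LCP = 0 + 2 + 1 + 1 + 0 + 1 + 2 + 1 + 2 + 1 + 2 + 1 + 0 + 1 + 2 + 1 + 0 + 1 + 1 + 1 + 0 + 2 + 1 + 0 + 1 = 25
distinct = 325 − 25 = 300

300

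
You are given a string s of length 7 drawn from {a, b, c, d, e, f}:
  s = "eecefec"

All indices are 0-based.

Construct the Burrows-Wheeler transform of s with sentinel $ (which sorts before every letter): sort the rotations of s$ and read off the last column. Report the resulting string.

rank  rotation  last
    0  $eecefec  c
    1  c$eecefe  e
    2  cefec$ee  e
    3  ec$eecef  f
    4  ecefec$e  e
    5  eecefec$  $
    6  efec$eec  c
    7  fec$eece  e

ceefe$ce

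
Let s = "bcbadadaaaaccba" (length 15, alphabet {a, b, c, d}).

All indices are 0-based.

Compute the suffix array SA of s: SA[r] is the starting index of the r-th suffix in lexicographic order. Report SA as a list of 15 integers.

rank | idx | suffix
   0 |  14 | a
   1 |   7 | aaaaccba
   2 |   8 | aaaccba
   3 |   9 | aaccba
   4 |  10 | accba
   5 |   5 | adaaaaccba
   6 |   3 | adadaaaaccba
   7 |  13 | ba
   8 |   2 | badadaaaaccba
   9 |   0 | bcbadadaaaaccba
  10 |  12 | cba
  11 |   1 | cbadadaaaaccba
  12 |  11 | ccba
  13 |   6 | daaaaccba
  14 |   4 | dadaaaaccba

[14, 7, 8, 9, 10, 5, 3, 13, 2, 0, 12, 1, 11, 6, 4]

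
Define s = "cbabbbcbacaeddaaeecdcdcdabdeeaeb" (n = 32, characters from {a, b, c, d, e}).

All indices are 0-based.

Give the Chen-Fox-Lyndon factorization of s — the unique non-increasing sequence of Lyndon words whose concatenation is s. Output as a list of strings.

emit factor 1: 'c' (i=0, period=1)
emit factor 2: 'b' (i=1, period=1)
emit factor 3: 'abbbcbacaedd' (i=2, period=12)
emit factor 4: 'aaeecdcdcdabdeeaeb' (i=14, period=18)

["c", "b", "abbbcbacaedd", "aaeecdcdcdabdeeaeb"]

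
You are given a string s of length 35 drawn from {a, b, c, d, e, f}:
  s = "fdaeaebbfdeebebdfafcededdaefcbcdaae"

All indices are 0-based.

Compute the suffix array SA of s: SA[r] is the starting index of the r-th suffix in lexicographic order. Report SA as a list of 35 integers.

rank→(start, suffix):
  0 → (32, 'aae')
  1 → (33, 'ae')
  2 → (2, 'aeaebbfdeebebdfafcededdaefcbcdaae')
  3 → (4, 'aebbfdeebebdfafcededdaefcbcdaae')
  4 → (25, 'aefcbcdaae')
  5 → (17, 'afcededdaefcbcdaae')
  6 → (6, 'bbfdeebebdfafcededdaefcbcdaae')
  7 → (29, 'bcdaae')
  8 → (14, 'bdfafcededdaefcbcdaae')
  9 → (12, 'bebdfafcededdaefcbcdaae')
  10 → (7, 'bfdeebebdfafcededdaefcbcdaae')
  11 → (28, 'cbcdaae')
  12 → (30, 'cdaae')
  13 → (19, 'cededdaefcbcdaae')
  14 → (31, 'daae')
  15 → (1, 'daeaebbfdeebebdfafcededdaefcbcdaae')
  16 → (24, 'daefcbcdaae')
  17 → (23, 'ddaefcbcdaae')
  18 → (21, 'deddaefcbcdaae')
  19 → (9, 'deebebdfafcededdaefcbcdaae')
  20 → (15, 'dfafcededdaefcbcdaae')
  21 → (34, 'e')
  22 → (3, 'eaebbfdeebebdfafcededdaefcbcdaae')
  23 → (5, 'ebbfdeebebdfafcededdaefcbcdaae')
  24 → (13, 'ebdfafcededdaefcbcdaae')
  25 → (11, 'ebebdfafcededdaefcbcdaae')
  26 → (22, 'eddaefcbcdaae')
  27 → (20, 'ededdaefcbcdaae')
  28 → (10, 'eebebdfafcededdaefcbcdaae')
  29 → (26, 'efcbcdaae')
  30 → (16, 'fafcededdaefcbcdaae')
  31 → (27, 'fcbcdaae')
  32 → (18, 'fcededdaefcbcdaae')
  33 → (0, 'fdaeaebbfdeebebdfafcededdaefcbcdaae')
  34 → (8, 'fdeebebdfafcededdaefcbcdaae')

[32, 33, 2, 4, 25, 17, 6, 29, 14, 12, 7, 28, 30, 19, 31, 1, 24, 23, 21, 9, 15, 34, 3, 5, 13, 11, 22, 20, 10, 26, 16, 27, 18, 0, 8]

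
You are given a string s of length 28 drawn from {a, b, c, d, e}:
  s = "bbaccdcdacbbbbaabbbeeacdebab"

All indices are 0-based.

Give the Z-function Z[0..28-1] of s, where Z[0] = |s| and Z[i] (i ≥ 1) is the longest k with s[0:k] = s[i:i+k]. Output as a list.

Z[0]=28
i=1: fresh scan; Z[1]=1 scan→box=[1,2)
i=2: fresh scan; Z[2]=0
i=3: fresh scan; Z[3]=0
i=4: fresh scan; Z[4]=0
i=5: fresh scan; Z[5]=0
i=6: fresh scan; Z[6]=0
i=7: fresh scan; Z[7]=0
i=8: fresh scan; Z[8]=0
i=9: fresh scan; Z[9]=0
i=10: fresh scan; Z[10]=2 scan→box=[10,12)
i=11: min(r-i=1, Z[1]=1)=1; Z[11]=2 scan→box=[11,13)
i=12: min(r-i=1, Z[1]=1)=1; Z[12]=3 scan→box=[12,15)
i=13: min(r-i=2, Z[1]=1)=1; Z[13]=1
i=14: min(r-i=1, Z[2]=0)=0; Z[14]=0
i=15: fresh scan; Z[15]=0
i=16: fresh scan; Z[16]=2 scan→box=[16,18)
i=17: min(r-i=1, Z[1]=1)=1; Z[17]=2 scan→box=[17,19)
i=18: min(r-i=1, Z[1]=1)=1; Z[18]=1
i=19: fresh scan; Z[19]=0
i=20: fresh scan; Z[20]=0
i=21: fresh scan; Z[21]=0
i=22: fresh scan; Z[22]=0
i=23: fresh scan; Z[23]=0
i=24: fresh scan; Z[24]=0
i=25: fresh scan; Z[25]=1 scan→box=[25,26)
i=26: fresh scan; Z[26]=0
i=27: fresh scan; Z[27]=1 scan→box=[27,28)

[28, 1, 0, 0, 0, 0, 0, 0, 0, 0, 2, 2, 3, 1, 0, 0, 2, 2, 1, 0, 0, 0, 0, 0, 0, 1, 0, 1]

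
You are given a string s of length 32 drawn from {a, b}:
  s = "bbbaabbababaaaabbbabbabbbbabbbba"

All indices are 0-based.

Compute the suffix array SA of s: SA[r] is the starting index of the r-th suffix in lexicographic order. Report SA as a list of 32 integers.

rank | idx | suffix
   0 |  31 | a
   1 |  11 | aaaabbbabbabbbbabbbba
   2 |  12 | aaabbbabbabbbbabbbba
   3 |   3 | aabbababaaaabbbabbabbbbabbbba
   4 |  13 | aabbbabbabbbbabbbba
   5 |   9 | abaaaabbbabbabbbbabbbba
   6 |   7 | ababaaaabbbabbabbbbabbbba
   7 |   4 | abbababaaaabbbabbabbbbabbbba
   8 |  18 | abbabbbbabbbba
   9 |  14 | abbbabbabbbbabbbba
  10 |  26 | abbbba
  11 |  21 | abbbbabbbba
  12 |  30 | ba
  13 |  10 | baaaabbbabbabbbbabbbba
  14 |   2 | baabbababaaaabbbabbabbbbabbbba
  15 |   8 | babaaaabbbabbabbbbabbbba
  16 |   6 | bababaaaabbbabbabbbbabbbba
  17 |  17 | babbabbbbabbbba
  18 |  25 | babbbba
  19 |  20 | babbbbabbbba
  20 |  29 | bba
  21 |   1 | bbaabbababaaaabbbabbabbbbabbbba
  22 |   5 | bbababaaaabbbabbabbbbabbbba
  23 |  16 | bbabbabbbbabbbba
  24 |  24 | bbabbbba
  25 |  19 | bbabbbbabbbba
  26 |  28 | bbba
  27 |   0 | bbbaabbababaaaabbbabbabbbbabbbba
  28 |  15 | bbbabbabbbbabbbba
  29 |  23 | bbbabbbba
  30 |  27 | bbbba
  31 |  22 | bbbbabbbba

[31, 11, 12, 3, 13, 9, 7, 4, 18, 14, 26, 21, 30, 10, 2, 8, 6, 17, 25, 20, 29, 1, 5, 16, 24, 19, 28, 0, 15, 23, 27, 22]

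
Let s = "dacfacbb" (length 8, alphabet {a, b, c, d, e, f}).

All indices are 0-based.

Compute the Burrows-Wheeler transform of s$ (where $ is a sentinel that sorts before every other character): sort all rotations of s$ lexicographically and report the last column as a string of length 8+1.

bfdbcaa$c

rank  rotation   last
    0  $dacfacbb  b
    1  acbb$dacf  f
    2  acfacbb$d  d
    3  b$dacfacb  b
    4  bb$dacfac  c
    5  cbb$dacfa  a
    6  cfacbb$da  a
    7  dacfacbb$  $
    8  facbb$dac  c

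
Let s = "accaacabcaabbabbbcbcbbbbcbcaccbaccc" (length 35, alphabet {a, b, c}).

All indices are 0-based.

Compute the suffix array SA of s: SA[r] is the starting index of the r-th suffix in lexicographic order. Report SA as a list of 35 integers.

sorted suffixes:
  #0 SA[0]=9  'aabbabbbcbcbbbbcbcaccbaccc'
  #1 SA[1]=3  'aacabcaabbabbbcbcbbbbcbcaccbaccc'
  #2 SA[2]=10  'abbabbbcbcbbbbcbcaccbaccc'
  #3 SA[3]=13  'abbbcbcbbbbcbcaccbaccc'
  #4 SA[4]=6  'abcaabbabbbcbcbbbbcbcaccbaccc'
  #5 SA[5]=4  'acabcaabbabbbcbcbbbbcbcaccbaccc'
  #6 SA[6]=0  'accaacabcaabbabbbcbcbbbbcbcaccbaccc'
  #7 SA[7]=27  'accbaccc'
  #8 SA[8]=31  'accc'
  #9 SA[9]=12  'babbbcbcbbbbcbcaccbaccc'
  #10 SA[10]=30  'baccc'
  #11 SA[11]=11  'bbabbbcbcbbbbcbcaccbaccc'
  #12 SA[12]=20  'bbbbcbcaccbaccc'
  #13 SA[13]=21  'bbbcbcaccbaccc'
  #14 SA[14]=14  'bbbcbcbbbbcbcaccbaccc'
  #15 SA[15]=22  'bbcbcaccbaccc'
  #16 SA[16]=15  'bbcbcbbbbcbcaccbaccc'
  #17 SA[17]=7  'bcaabbabbbcbcbbbbcbcaccbaccc'
  #18 SA[18]=25  'bcaccbaccc'
  #19 SA[19]=18  'bcbbbbcbcaccbaccc'
  #20 SA[20]=23  'bcbcaccbaccc'
  #21 SA[21]=16  'bcbcbbbbcbcaccbaccc'
  #22 SA[22]=34  'c'
  #23 SA[23]=8  'caabbabbbcbcbbbbcbcaccbaccc'
  #24 SA[24]=2  'caacabcaabbabbbcbcbbbbcbcaccbaccc'
  #25 SA[25]=5  'cabcaabbabbbcbcbbbbcbcaccbaccc'
  #26 SA[26]=26  'caccbaccc'
  #27 SA[27]=29  'cbaccc'
  #28 SA[28]=19  'cbbbbcbcaccbaccc'
  #29 SA[29]=24  'cbcaccbaccc'
  #30 SA[30]=17  'cbcbbbbcbcaccbaccc'
  #31 SA[31]=33  'cc'
  #32 SA[32]=1  'ccaacabcaabbabbbcbcbbbbcbcaccbaccc'
  #33 SA[33]=28  'ccbaccc'
  #34 SA[34]=32  'ccc'

[9, 3, 10, 13, 6, 4, 0, 27, 31, 12, 30, 11, 20, 21, 14, 22, 15, 7, 25, 18, 23, 16, 34, 8, 2, 5, 26, 29, 19, 24, 17, 33, 1, 28, 32]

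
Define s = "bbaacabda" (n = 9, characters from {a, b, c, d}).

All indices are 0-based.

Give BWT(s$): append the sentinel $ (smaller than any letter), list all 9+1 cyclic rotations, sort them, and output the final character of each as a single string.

rank  rotation    last
    0  $bbaacabda  a
    1  a$bbaacabd  d
    2  aacabda$bb  b
    3  abda$bbaac  c
    4  acabda$bba  a
    5  baacabda$b  b
    6  bbaacabda$  $
    7  bda$bbaaca  a
    8  cabda$bbaa  a
    9  da$bbaacab  b

adbcab$aab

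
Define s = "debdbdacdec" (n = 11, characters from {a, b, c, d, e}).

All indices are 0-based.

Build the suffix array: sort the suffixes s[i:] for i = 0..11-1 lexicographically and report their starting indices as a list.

[6, 4, 2, 10, 7, 5, 3, 0, 8, 1, 9]

rank→(start, suffix):
  0 → (6, 'acdec')
  1 → (4, 'bdacdec')
  2 → (2, 'bdbdacdec')
  3 → (10, 'c')
  4 → (7, 'cdec')
  5 → (5, 'dacdec')
  6 → (3, 'dbdacdec')
  7 → (0, 'debdbdacdec')
  8 → (8, 'dec')
  9 → (1, 'ebdbdacdec')
  10 → (9, 'ec')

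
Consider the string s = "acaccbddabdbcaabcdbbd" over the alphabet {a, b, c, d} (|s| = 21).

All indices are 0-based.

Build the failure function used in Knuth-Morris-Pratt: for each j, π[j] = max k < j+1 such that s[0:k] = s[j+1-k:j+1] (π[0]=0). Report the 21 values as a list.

[0, 0, 1, 2, 0, 0, 0, 0, 1, 0, 0, 0, 0, 1, 1, 0, 0, 0, 0, 0, 0]

π[0] = 0
j=1 s[j]='c': π[1]=0 (border '')
j=2 s[j]='a': π[2]=1 (border 'a')
j=3 s[j]='c': π[3]=2 (border 'ac')
j=4 s[j]='c': k: 2→0; π[4]=0 (border '')
j=5 s[j]='b': π[5]=0 (border '')
j=6 s[j]='d': π[6]=0 (border '')
j=7 s[j]='d': π[7]=0 (border '')
j=8 s[j]='a': π[8]=1 (border 'a')
j=9 s[j]='b': k: 1→0; π[9]=0 (border '')
j=10 s[j]='d': π[10]=0 (border '')
j=11 s[j]='b': π[11]=0 (border '')
j=12 s[j]='c': π[12]=0 (border '')
j=13 s[j]='a': π[13]=1 (border 'a')
j=14 s[j]='a': k: 1→0; π[14]=1 (border 'a')
j=15 s[j]='b': k: 1→0; π[15]=0 (border '')
j=16 s[j]='c': π[16]=0 (border '')
j=17 s[j]='d': π[17]=0 (border '')
j=18 s[j]='b': π[18]=0 (border '')
j=19 s[j]='b': π[19]=0 (border '')
j=20 s[j]='d': π[20]=0 (border '')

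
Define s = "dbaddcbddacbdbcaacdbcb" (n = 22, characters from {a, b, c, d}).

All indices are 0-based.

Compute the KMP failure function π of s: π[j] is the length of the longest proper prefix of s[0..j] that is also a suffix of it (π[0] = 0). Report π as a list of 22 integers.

π[0] = 0
j=1 s[j]='b': π[1]=0 (border '')
j=2 s[j]='a': π[2]=0 (border '')
j=3 s[j]='d': π[3]=1 (border 'd')
j=4 s[j]='d': k: 1→0; π[4]=1 (border 'd')
j=5 s[j]='c': k: 1→0; π[5]=0 (border '')
j=6 s[j]='b': π[6]=0 (border '')
j=7 s[j]='d': π[7]=1 (border 'd')
j=8 s[j]='d': k: 1→0; π[8]=1 (border 'd')
j=9 s[j]='a': k: 1→0; π[9]=0 (border '')
j=10 s[j]='c': π[10]=0 (border '')
j=11 s[j]='b': π[11]=0 (border '')
j=12 s[j]='d': π[12]=1 (border 'd')
j=13 s[j]='b': π[13]=2 (border 'db')
j=14 s[j]='c': k: 2→0; π[14]=0 (border '')
j=15 s[j]='a': π[15]=0 (border '')
j=16 s[j]='a': π[16]=0 (border '')
j=17 s[j]='c': π[17]=0 (border '')
j=18 s[j]='d': π[18]=1 (border 'd')
j=19 s[j]='b': π[19]=2 (border 'db')
j=20 s[j]='c': k: 2→0; π[20]=0 (border '')
j=21 s[j]='b': π[21]=0 (border '')

[0, 0, 0, 1, 1, 0, 0, 1, 1, 0, 0, 0, 1, 2, 0, 0, 0, 0, 1, 2, 0, 0]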